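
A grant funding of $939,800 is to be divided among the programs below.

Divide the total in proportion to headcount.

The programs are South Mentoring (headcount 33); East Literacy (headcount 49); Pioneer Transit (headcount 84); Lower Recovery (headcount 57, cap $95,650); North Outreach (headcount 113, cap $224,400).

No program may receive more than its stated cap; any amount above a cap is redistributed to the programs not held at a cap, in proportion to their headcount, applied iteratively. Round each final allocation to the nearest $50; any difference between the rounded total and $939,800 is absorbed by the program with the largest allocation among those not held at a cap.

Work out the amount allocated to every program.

Sum of headcount: 336.
Proportional shares (ignoring caps): South Mentoring 92,301.79; East Literacy 137,054.17; Pioneer Transit 234,950.00; Lower Recovery 159,430.36; North Outreach 316,063.69.
Held at cap: Lower Recovery ($95,650), North Outreach ($224,400); balance $619,750 reallocated over remaining headcount 166.
Remaining shares: South Mentoring 123,203.31 → $123,200; East Literacy 182,938.25 → $182,950; Pioneer Transit 313,608.43 → $313,600.

South Mentoring: $123,200; East Literacy: $182,950; Pioneer Transit: $313,600; Lower Recovery: $95,650; North Outreach: $224,400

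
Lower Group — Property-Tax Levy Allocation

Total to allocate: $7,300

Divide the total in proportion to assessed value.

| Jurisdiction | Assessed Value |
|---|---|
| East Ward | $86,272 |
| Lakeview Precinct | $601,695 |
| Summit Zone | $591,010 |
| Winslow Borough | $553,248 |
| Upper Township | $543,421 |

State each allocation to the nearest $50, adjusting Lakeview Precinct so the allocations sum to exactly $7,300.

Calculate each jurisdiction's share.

East Ward: $250; Lakeview Precinct: $1,900; Summit Zone: $1,800; Winslow Borough: $1,700; Upper Township: $1,650

Total assessed value = 2,375,646.
Pro-rata amounts: East Ward 86,272/2,375,646 × $7,300 = 265.10; Lakeview Precinct 601,695/2,375,646 × $7,300 = 1,848.92; Summit Zone 591,010/2,375,646 × $7,300 = 1,816.08; Winslow Borough 553,248/2,375,646 × $7,300 = 1,700.05; Upper Township 543,421/2,375,646 × $7,300 = 1,669.85.
Rounded to nearest $50: East Ward $250; Lakeview Precinct $1,850; Summit Zone $1,800; Winslow Borough $1,700; Upper Township $1,650. Sum = $7,250.
Difference $7,300 − $7,250 = +$50 applied to Lakeview Precinct: Lakeview Precinct becomes $1,900.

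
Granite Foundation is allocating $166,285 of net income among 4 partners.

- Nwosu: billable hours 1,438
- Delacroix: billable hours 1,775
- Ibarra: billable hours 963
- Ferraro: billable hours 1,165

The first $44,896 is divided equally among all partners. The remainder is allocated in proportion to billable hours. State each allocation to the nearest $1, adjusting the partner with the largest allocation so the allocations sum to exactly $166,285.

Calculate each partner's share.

First tranche $44,896 split equally: $11,224 each.
Remainder $121,389 by billable hours (total 5,341): Nwosu 32,682.53 → $32,683; Delacroix 40,341.79 → $40,342; Ibarra 21,886.84 → $21,887; Ferraro 26,477.85 → $26,478.
Rounding difference −$1 on remainder applied to Delacroix.
Totals: Nwosu $11,224 + $32,683 = $43,907; Delacroix $11,224 + $40,341 = $51,565; Ibarra $11,224 + $21,887 = $33,111; Ferraro $11,224 + $26,478 = $37,702.

Nwosu: $43,907 | Delacroix: $51,565 | Ibarra: $33,111 | Ferraro: $37,702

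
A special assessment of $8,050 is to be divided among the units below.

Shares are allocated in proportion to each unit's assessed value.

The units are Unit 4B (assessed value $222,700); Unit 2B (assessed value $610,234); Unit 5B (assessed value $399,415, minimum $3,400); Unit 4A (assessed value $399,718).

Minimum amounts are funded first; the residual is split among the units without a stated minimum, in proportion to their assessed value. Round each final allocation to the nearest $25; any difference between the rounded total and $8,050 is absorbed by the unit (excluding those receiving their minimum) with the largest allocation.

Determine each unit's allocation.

Guaranteed amounts: Unit 5B $3,400. Remaining pool $4,650.
Remaining pool split over remaining assessed value 1,232,652: Unit 4B 840.10 → $850; Unit 2B 2,302.02 → $2,300; Unit 4A 1,507.88 → $1,500.

Unit 4B: $850 | Unit 2B: $2,300 | Unit 5B: $3,400 | Unit 4A: $1,500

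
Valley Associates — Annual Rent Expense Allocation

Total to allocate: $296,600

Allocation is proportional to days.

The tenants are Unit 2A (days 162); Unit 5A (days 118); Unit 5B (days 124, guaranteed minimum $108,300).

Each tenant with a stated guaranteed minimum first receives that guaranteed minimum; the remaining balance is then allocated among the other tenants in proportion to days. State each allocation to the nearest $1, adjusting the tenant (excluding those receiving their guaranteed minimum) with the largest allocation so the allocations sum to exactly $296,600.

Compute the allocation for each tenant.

Unit 2A: $108,945; Unit 5A: $79,355; Unit 5B: $108,300

Guaranteed amounts: Unit 5B $108,300. Residual $188,300.
Residual split over remaining days 280: Unit 2A 108,945.00 → $108,945; Unit 5A 79,355.00 → $79,355.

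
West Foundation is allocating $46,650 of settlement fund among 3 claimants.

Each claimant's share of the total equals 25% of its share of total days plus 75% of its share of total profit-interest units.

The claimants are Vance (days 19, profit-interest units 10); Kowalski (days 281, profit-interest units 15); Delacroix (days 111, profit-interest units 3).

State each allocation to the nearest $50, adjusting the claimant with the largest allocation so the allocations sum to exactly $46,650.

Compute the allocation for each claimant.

Days total 411; profit-interest units total 28.
Combined weights (25% days + 75% profit-interest units): Vance 0.2794; Kowalski 0.5727; Delacroix 0.1479.
Pro-rata amounts: Vance 13,034.68; Kowalski 26,716.93; Delacroix 6,898.39.
After rounding ($50): Vance $13,050; Kowalski $26,700; Delacroix $6,900. Sum = $46,650.
Sum already equals the total — no adjustment.

Vance: $13,050 | Kowalski: $26,700 | Delacroix: $6,900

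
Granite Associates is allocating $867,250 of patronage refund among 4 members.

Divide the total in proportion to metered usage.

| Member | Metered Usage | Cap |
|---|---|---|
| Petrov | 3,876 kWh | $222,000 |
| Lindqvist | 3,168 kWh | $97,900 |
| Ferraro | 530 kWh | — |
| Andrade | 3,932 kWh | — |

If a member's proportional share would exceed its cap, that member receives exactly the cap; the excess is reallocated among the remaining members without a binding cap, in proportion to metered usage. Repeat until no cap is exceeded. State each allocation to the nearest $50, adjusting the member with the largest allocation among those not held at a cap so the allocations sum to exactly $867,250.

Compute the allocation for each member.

Petrov: $222,000; Lindqvist: $97,900; Ferraro: $65,000; Andrade: $482,350

Metered usage total: 11,506.
Unconstrained shares: Petrov 292,148.53; Lindqvist 238,783.94; Ferraro 39,948.07; Andrade 296,369.46.
Held at cap: Petrov ($222,000), Lindqvist ($97,900); residual $547,350 reallocated over remaining metered usage 4,462.
Remaining shares: Ferraro 65,014.68 → $65,000; Andrade 482,335.32 → $482,350.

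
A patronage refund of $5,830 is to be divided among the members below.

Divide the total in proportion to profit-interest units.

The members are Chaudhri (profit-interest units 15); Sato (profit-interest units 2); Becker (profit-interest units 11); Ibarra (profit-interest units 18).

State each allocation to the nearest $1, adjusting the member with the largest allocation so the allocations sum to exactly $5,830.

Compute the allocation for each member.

Chaudhri: $1,901 · Sato: $253 · Becker: $1,394 · Ibarra: $2,282

Sum of profit-interest units: 46.
Proportional shares: Chaudhri 15/46 × $5,830 = 1,901.09; Sato 2/46 × $5,830 = 253.48; Becker 11/46 × $5,830 = 1,394.13; Ibarra 18/46 × $5,830 = 2,281.30.
After rounding ($1): Chaudhri $1,901; Sato $253; Becker $1,394; Ibarra $2,281. Sum = $5,829.
Difference $5,830 − $5,829 = +$1 applied to largest allocation (Ibarra): Ibarra becomes $2,282.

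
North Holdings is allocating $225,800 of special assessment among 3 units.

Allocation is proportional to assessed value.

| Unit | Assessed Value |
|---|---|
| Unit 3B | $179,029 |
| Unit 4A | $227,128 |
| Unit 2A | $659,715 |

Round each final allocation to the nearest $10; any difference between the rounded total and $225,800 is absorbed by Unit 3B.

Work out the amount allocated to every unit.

Unit 3B: $37,920 · Unit 4A: $48,120 · Unit 2A: $139,760

Total assessed value = 1,065,872.
Unrounded shares: Unit 3B 179,029/1,065,872 × $225,800 = 37,926.46; Unit 4A 227,128/1,065,872 × $225,800 = 48,116.00; Unit 2A 659,715/1,065,872 × $225,800 = 139,757.54.
Rounded to nearest $10: Unit 3B $37,930; Unit 4A $48,120; Unit 2A $139,760. Sum = $225,810.
Difference $225,800 − $225,810 = −$10 applied to Unit 3B: Unit 3B becomes $37,920.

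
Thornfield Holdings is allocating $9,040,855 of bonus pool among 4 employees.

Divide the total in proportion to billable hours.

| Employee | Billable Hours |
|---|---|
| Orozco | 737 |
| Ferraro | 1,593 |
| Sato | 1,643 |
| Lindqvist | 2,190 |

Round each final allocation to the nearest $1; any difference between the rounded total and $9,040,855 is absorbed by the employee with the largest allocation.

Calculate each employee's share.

Orozco: $1,081,147 | Ferraro: $2,336,862 | Sato: $2,410,210 | Lindqvist: $3,212,636

Total billable hours = 6,163.
Proportional shares: Orozco 737/6,163 × $9,040,855 = 1,081,147.19; Ferraro 1,593/6,163 × $9,040,855 = 2,336,862.24; Sato 1,643/6,163 × $9,040,855 = 2,410,210.09; Lindqvist 2,190/6,163 × $9,040,855 = 3,212,635.48.
After rounding ($1): Orozco $1,081,147; Ferraro $2,336,862; Sato $2,410,210; Lindqvist $3,212,635. Sum = $9,040,854.
Difference $9,040,855 − $9,040,854 = +$1 applied to largest allocation (Lindqvist): Lindqvist becomes $3,212,636.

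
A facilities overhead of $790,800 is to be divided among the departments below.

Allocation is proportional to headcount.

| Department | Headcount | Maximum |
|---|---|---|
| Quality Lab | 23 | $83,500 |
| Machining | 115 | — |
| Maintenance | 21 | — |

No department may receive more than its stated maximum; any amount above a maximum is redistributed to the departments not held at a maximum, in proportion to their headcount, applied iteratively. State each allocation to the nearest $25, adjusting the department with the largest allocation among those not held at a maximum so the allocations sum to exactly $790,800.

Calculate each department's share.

Quality Lab: $83,500; Machining: $598,075; Maintenance: $109,225

Sum of headcount: 159.
Unconstrained shares: Quality Lab 114,392.45; Machining 571,962.26; Maintenance 104,445.28.
Cap binds for Quality Lab ($83,500); balance $707,300 reallocated over remaining headcount 136.
Shares after redistribution: Machining 598,084.56 → $598,075; Maintenance 109,215.44 → $109,225.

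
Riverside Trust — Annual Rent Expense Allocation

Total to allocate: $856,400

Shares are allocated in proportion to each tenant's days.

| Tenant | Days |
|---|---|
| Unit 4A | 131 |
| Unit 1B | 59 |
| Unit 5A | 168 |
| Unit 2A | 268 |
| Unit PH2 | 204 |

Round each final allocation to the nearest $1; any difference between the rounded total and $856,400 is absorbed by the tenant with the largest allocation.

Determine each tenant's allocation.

Unit 4A: $135,167 | Unit 1B: $60,877 | Unit 5A: $173,344 | Unit 2A: $276,523 | Unit PH2: $210,489

Combined days = 830.
Raw shares: Unit 4A 131/830 × $856,400 = 135,166.75; Unit 1B 59/830 × $856,400 = 60,876.63; Unit 5A 168/830 × $856,400 = 173,343.61; Unit 2A 268/830 × $856,400 = 276,524.34; Unit PH2 204/830 × $856,400 = 210,488.67.
After rounding ($1): Unit 4A $135,167; Unit 1B $60,877; Unit 5A $173,344; Unit 2A $276,524; Unit PH2 $210,489. Sum = $856,401.
Difference $856,400 − $856,401 = −$1 applied to largest allocation (Unit 2A): Unit 2A becomes $276,523.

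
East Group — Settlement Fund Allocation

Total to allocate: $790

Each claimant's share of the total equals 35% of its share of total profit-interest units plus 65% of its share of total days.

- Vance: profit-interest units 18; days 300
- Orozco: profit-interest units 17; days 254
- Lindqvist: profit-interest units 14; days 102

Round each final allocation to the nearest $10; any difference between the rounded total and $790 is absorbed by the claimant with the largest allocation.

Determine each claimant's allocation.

Vance: $340; Orozco: $290; Lindqvist: $160

Profit-interest units total 49; days total 656.
Combined weights (35% profit-interest units + 65% days): Vance 0.4258; Orozco 0.3731; Lindqvist 0.2011.
Raw shares: Vance 336.40; Orozco 294.75; Lindqvist 158.84.
After rounding ($10): Vance $340; Orozco $290; Lindqvist $160. Sum = $790.
No rounding difference to absorb.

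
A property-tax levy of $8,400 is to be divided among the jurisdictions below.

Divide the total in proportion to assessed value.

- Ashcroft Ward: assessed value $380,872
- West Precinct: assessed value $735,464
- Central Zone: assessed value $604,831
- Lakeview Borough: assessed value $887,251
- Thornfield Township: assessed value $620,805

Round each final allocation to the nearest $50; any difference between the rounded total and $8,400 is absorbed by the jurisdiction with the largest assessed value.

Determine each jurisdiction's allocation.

Ashcroft Ward: $1,000 · West Precinct: $1,900 · Central Zone: $1,550 · Lakeview Borough: $2,350 · Thornfield Township: $1,600

Combined assessed value = 380,872 + 735,464 + 604,831 + 887,251 + 620,805 = 3,229,223.
Proportional shares: Ashcroft Ward 990.74; West Precinct 1,913.12; Central Zone 1,573.31; Lakeview Borough 2,307.96; Thornfield Township 1,614.87.
At nearest $50: Ashcroft Ward $1,000; West Precinct $1,900; Central Zone $1,550; Lakeview Borough $2,300; Thornfield Township $1,600. Sum = $8,350.
Difference $8,400 − $8,350 = +$50 applied to largest assessed value (Lakeview Borough): Lakeview Borough becomes $2,350.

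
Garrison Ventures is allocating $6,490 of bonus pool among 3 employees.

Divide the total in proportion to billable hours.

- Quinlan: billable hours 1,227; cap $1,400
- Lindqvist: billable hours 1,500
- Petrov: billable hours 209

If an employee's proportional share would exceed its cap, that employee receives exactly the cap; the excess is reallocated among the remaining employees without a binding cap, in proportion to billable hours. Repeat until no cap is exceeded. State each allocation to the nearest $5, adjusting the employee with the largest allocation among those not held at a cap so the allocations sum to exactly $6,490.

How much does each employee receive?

Sum of billable hours: 2,936.
Pro-rata shares before constraints: Quinlan 2,712.27; Lindqvist 3,315.74; Petrov 461.99.
Held at cap: Quinlan ($1,400); balance $5,090 reallocated over remaining billable hours 1,709.
Shares after redistribution: Lindqvist 4,467.52 → $4,470; Petrov 622.48 → $620.

Quinlan: $1,400; Lindqvist: $4,470; Petrov: $620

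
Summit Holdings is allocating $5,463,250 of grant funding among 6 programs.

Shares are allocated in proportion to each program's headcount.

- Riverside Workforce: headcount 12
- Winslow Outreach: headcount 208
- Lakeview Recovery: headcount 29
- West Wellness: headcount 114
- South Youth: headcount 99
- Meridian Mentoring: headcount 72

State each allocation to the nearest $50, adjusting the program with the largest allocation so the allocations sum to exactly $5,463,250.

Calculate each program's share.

Riverside Workforce: $122,750 | Winslow Outreach: $2,128,050 | Lakeview Recovery: $296,700 | West Wellness: $1,166,300 | South Youth: $1,012,850 | Meridian Mentoring: $736,600

Combined headcount = 534.
Pro-rata amounts: Riverside Workforce 12/534 × $5,463,250 = 122,769.66; Winslow Outreach 208/534 × $5,463,250 = 2,128,007.49; Lakeview Recovery 29/534 × $5,463,250 = 296,693.35; West Wellness 114/534 × $5,463,250 = 1,166,311.80; South Youth 99/534 × $5,463,250 = 1,012,849.72; Meridian Mentoring 72/534 × $5,463,250 = 736,617.98.
At nearest $50: Riverside Workforce $122,750; Winslow Outreach $2,128,000; Lakeview Recovery $296,700; West Wellness $1,166,300; South Youth $1,012,850; Meridian Mentoring $736,600. Sum = $5,463,200.
Difference $5,463,250 − $5,463,200 = +$50 applied to largest allocation (Winslow Outreach): Winslow Outreach becomes $2,128,050.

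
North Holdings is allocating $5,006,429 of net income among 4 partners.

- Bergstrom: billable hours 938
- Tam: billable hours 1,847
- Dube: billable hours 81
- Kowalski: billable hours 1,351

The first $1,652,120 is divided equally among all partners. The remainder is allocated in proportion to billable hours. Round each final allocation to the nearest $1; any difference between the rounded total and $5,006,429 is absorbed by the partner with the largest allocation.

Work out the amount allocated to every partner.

First tranche $1,652,120 split equally: $413,030 each.
Remainder $3,354,309 by billable hours (total 4,217): Bergstrom 746,109.04 → $746,109; Tam 1,469,150.75 → $1,469,151; Dube 64,429.46 → $64,429; Kowalski 1,074,619.74 → $1,074,620.
Totals: Bergstrom $413,030 + $746,109 = $1,159,139; Tam $413,030 + $1,469,151 = $1,882,181; Dube $413,030 + $64,429 = $477,459; Kowalski $413,030 + $1,074,620 = $1,487,650.

Bergstrom: $1,159,139 | Tam: $1,882,181 | Dube: $477,459 | Kowalski: $1,487,650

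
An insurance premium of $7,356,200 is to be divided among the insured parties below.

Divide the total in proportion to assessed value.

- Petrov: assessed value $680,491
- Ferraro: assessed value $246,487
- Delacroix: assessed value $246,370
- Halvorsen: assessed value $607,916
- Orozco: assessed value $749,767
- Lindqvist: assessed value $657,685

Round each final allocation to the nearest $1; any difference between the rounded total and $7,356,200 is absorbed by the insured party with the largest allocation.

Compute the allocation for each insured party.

Sum of assessed value: 3,188,716.
Pro-rata amounts: Petrov 680,491/3,188,716 × $7,356,200 = 1,569,856.92; Ferraro 246,487/3,188,716 × $7,356,200 = 568,632.54; Delacroix 246,370/3,188,716 × $7,356,200 = 568,362.62; Halvorsen 607,916/3,188,716 × $7,356,200 = 1,402,430.22; Orozco 749,767/3,188,716 × $7,356,200 = 1,729,673.01; Lindqvist 657,685/3,188,716 × $7,356,200 = 1,517,244.68.
Rounded to nearest $1: Petrov $1,569,857; Ferraro $568,633; Delacroix $568,363; Halvorsen $1,402,430; Orozco $1,729,673; Lindqvist $1,517,245. Sum = $7,356,201.
Difference $7,356,200 − $7,356,201 = −$1 applied to largest allocation (Orozco): Orozco becomes $1,729,672.

Petrov: $1,569,857 · Ferraro: $568,633 · Delacroix: $568,363 · Halvorsen: $1,402,430 · Orozco: $1,729,672 · Lindqvist: $1,517,245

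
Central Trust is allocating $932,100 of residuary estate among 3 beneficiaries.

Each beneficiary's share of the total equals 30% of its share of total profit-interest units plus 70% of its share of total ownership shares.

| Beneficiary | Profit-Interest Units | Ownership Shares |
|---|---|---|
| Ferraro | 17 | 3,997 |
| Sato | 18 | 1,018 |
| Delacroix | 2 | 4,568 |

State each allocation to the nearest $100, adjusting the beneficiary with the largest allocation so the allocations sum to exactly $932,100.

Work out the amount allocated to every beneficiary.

Totals — profit-interest units 37, ownership shares 9,583.
Blended shares (30% profit-interest units + 70% ownership shares): Ferraro 0.4298; Sato 0.2203; Delacroix 0.3499.
Raw shares: Ferraro 400,619.17; Sato 205,347.96; Delacroix 326,132.87.
After rounding ($100): Ferraro $400,600; Sato $205,300; Delacroix $326,100. Sum = $932,000.
Difference $932,100 − $932,000 = +$100 applied to largest allocation (Ferraro): Ferraro becomes $400,700.

Ferraro: $400,700; Sato: $205,300; Delacroix: $326,100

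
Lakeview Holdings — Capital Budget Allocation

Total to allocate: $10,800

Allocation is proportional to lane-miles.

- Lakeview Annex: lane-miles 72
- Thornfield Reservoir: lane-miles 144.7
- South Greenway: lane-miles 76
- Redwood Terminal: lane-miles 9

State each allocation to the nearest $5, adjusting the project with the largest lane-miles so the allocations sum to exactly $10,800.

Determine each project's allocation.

Total lane-miles = 72 + 144.7 + 76 + 9 = 301.7.
Proportional shares: Lakeview Annex 2,577.39; Thornfield Reservoir 5,179.85; South Greenway 2,720.58; Redwood Terminal 322.17.
At nearest $5: Lakeview Annex $2,575; Thornfield Reservoir $5,180; South Greenway $2,720; Redwood Terminal $320. Sum = $10,795.
Difference $10,800 − $10,795 = +$5 applied to largest lane-miles (Thornfield Reservoir): Thornfield Reservoir becomes $5,185.

Lakeview Annex: $2,575; Thornfield Reservoir: $5,185; South Greenway: $2,720; Redwood Terminal: $320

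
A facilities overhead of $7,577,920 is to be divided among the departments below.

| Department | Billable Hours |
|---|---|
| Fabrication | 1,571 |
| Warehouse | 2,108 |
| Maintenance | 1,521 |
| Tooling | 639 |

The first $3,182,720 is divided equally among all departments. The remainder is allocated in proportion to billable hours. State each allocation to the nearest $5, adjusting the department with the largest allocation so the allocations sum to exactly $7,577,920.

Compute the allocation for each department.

$3,182,720 shared equally gives $795,680 per department.
Remainder $4,395,200 by billable hours (total 5,839): Fabrication 1,182,541.39 → $1,182,540; Warehouse 1,586,758.28 → $1,586,760; Maintenance 1,144,904.81 → $1,144,905; Tooling 480,995.51 → $480,995.
Totals: Fabrication $795,680 + $1,182,540 = $1,978,220; Warehouse $795,680 + $1,586,760 = $2,382,440; Maintenance $795,680 + $1,144,905 = $1,940,585; Tooling $795,680 + $480,995 = $1,276,675.

Fabrication: $1,978,220; Warehouse: $2,382,440; Maintenance: $1,940,585; Tooling: $1,276,675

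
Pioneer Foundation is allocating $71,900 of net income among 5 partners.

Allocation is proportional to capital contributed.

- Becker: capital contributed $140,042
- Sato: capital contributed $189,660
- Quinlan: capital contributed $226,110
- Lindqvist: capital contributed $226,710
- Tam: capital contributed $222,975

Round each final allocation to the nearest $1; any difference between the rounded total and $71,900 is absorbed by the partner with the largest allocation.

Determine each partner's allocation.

Combined capital contributed = 1,005,497.
Unrounded shares: Becker 140,042/1,005,497 × $71,900 = 10,013.97; Sato 189,660/1,005,497 × $71,900 = 13,562.00; Quinlan 226,110/1,005,497 × $71,900 = 16,168.43; Lindqvist 226,710/1,005,497 × $71,900 = 16,211.34; Tam 222,975/1,005,497 × $71,900 = 15,944.26.
At nearest $1: Becker $10,014; Sato $13,562; Quinlan $16,168; Lindqvist $16,211; Tam $15,944. Sum = $71,899.
Difference $71,900 − $71,899 = +$1 applied to largest allocation (Lindqvist): Lindqvist becomes $16,212.

Becker: $10,014; Sato: $13,562; Quinlan: $16,168; Lindqvist: $16,212; Tam: $15,944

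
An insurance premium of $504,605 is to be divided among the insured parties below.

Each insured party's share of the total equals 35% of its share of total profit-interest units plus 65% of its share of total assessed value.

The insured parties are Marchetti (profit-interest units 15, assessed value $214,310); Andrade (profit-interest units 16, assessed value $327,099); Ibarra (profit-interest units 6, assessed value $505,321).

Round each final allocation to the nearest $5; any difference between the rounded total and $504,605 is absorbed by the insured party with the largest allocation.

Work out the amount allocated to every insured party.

Marchetti: $138,755; Andrade: $178,870; Ibarra: $186,980

Profit-interest units total 37; assessed value total 1,046,730.
Blended shares (35% profit-interest units + 65% assessed value): Marchetti 0.2750; Andrade 0.3545; Ibarra 0.3706.
Raw shares: Marchetti 138,753.48; Andrade 178,869.25; Ibarra 186,982.27.
After rounding ($5): Marchetti $138,755; Andrade $178,870; Ibarra $186,980. Sum = $504,605.
No rounding difference to absorb.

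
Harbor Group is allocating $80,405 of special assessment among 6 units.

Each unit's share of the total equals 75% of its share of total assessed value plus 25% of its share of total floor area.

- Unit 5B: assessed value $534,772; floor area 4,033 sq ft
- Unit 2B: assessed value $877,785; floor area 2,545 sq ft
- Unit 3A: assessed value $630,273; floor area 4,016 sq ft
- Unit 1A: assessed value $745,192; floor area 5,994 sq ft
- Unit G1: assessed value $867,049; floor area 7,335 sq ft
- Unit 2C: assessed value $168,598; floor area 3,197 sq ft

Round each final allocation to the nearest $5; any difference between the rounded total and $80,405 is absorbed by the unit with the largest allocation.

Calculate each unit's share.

Totals — assessed value 3,823,669, floor area 27,120.
Blended shares (75% assessed value + 25% floor area): Unit 5B 0.1421; Unit 2B 0.1956; Unit 3A 0.1606; Unit 1A 0.2014; Unit G1 0.2377; Unit 2C 0.0625.
Raw shares: Unit 5B 11,423.23; Unit 2B 15,730.05; Unit 3A 12,916.79; Unit 1A 16,195.28; Unit G1 19,111.06; Unit 2C 5,028.59.
At nearest $5: Unit 5B $11,425; Unit 2B $15,730; Unit 3A $12,915; Unit 1A $16,195; Unit G1 $19,110; Unit 2C $5,030. Sum = $80,405.
Sum already equals the total — no adjustment.

Unit 5B: $11,425 | Unit 2B: $15,730 | Unit 3A: $12,915 | Unit 1A: $16,195 | Unit G1: $19,110 | Unit 2C: $5,030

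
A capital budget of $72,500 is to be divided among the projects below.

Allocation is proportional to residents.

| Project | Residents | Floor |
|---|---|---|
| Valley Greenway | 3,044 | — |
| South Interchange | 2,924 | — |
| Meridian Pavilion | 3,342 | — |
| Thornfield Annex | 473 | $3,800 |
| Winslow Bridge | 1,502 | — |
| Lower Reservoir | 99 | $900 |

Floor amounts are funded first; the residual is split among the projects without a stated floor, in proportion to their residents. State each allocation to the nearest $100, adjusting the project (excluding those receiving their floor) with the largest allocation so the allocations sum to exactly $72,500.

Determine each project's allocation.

Fund the minimums — Thornfield Annex $3,800; Lower Reservoir $900. Balance $67,800.
Balance split over remaining residents 10,812: Valley Greenway 19,088.35 → $19,100; South Interchange 18,335.85 → $18,300; Meridian Pavilion 20,957.05 → $21,000; Winslow Bridge 9,418.76 → $9,400.

Valley Greenway: $19,100; South Interchange: $18,300; Meridian Pavilion: $21,000; Thornfield Annex: $3,800; Winslow Bridge: $9,400; Lower Reservoir: $900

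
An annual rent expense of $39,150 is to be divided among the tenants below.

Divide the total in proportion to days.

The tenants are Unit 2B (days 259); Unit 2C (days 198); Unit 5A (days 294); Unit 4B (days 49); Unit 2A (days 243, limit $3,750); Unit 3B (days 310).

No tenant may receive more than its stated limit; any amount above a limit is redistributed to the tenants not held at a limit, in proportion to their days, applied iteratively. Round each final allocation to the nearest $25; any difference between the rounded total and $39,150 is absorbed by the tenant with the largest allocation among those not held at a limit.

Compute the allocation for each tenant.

Total days = 1,353.
Unconstrained shares: Unit 2B 7,494.35; Unit 2C 5,729.27; Unit 5A 8,507.10; Unit 4B 1,417.85; Unit 2A 7,031.37; Unit 3B 8,970.07.
Cap binds for Unit 2A ($3,750); balance $35,400 reallocated over remaining days 1,110.
Shares after redistribution: Unit 2B 8,260.00 → $8,250; Unit 2C 6,314.59 → $6,325; Unit 5A 9,376.22 → $9,375; Unit 4B 1,562.70 → $1,575; Unit 3B 9,886.49 → $9,875.

Unit 2B: $8,250; Unit 2C: $6,325; Unit 5A: $9,375; Unit 4B: $1,575; Unit 2A: $3,750; Unit 3B: $9,875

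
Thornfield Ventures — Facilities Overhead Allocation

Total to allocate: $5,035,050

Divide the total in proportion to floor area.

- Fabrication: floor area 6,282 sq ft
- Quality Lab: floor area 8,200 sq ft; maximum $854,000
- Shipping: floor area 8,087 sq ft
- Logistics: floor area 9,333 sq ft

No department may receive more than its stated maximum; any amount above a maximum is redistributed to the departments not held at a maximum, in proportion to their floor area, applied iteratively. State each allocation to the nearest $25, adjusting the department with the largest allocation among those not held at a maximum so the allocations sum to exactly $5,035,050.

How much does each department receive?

Fabrication: $1,108,150 | Quality Lab: $854,000 | Shipping: $1,426,550 | Logistics: $1,646,350

Floor area total: 31,902.
Unconstrained shares: Fabrication 991,479.66; Quality Lab 1,294,195.03; Shipping 1,276,360.40; Logistics 1,473,014.91.
Held at cap: Quality Lab ($854,000); balance $4,181,050 reallocated over remaining floor area 23,702.
Remaining shares: Fabrication 1,108,149.36 → $1,108,150; Shipping 1,426,552.67 → $1,426,550; Logistics 1,646,347.97 → $1,646,350.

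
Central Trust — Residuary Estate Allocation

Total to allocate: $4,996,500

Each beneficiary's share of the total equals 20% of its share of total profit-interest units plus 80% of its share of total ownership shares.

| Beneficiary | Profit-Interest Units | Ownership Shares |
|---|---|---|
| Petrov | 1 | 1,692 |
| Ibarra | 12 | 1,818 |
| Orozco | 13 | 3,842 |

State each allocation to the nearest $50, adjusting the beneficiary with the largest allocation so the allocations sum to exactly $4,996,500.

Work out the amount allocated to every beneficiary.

Petrov: $958,350 | Ibarra: $1,449,650 | Orozco: $2,588,500

Profit-interest units total 26; ownership shares total 7,352.
Composite weights (20% profit-interest units + 80% ownership shares): Petrov 0.1918; Ibarra 0.2901; Orozco 0.5181.
Raw shares: Petrov 958,356.05; Ibarra 1,449,641.61; Orozco 2,588,502.34.
After rounding ($50): Petrov $958,350; Ibarra $1,449,650; Orozco $2,588,500. Sum = $4,996,500.
Rounded total matches; no reconciliation needed.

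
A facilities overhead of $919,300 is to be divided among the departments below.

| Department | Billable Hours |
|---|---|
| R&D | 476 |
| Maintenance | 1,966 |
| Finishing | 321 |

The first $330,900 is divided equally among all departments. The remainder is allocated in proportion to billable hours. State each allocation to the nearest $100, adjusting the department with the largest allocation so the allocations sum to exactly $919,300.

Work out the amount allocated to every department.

R&D: $211,700 · Maintenance: $528,900 · Finishing: $178,700

$330,900 shared equally gives $110,300 per department.
Remainder $588,400 by billable hours (total 2,763): R&D 101,367.50 → $101,400; Maintenance 418,673.33 → $418,700; Finishing 68,359.17 → $68,400.
Rounding difference −$100 on remainder applied to Maintenance.
Totals: R&D $110,300 + $101,400 = $211,700; Maintenance $110,300 + $418,600 = $528,900; Finishing $110,300 + $68,400 = $178,700.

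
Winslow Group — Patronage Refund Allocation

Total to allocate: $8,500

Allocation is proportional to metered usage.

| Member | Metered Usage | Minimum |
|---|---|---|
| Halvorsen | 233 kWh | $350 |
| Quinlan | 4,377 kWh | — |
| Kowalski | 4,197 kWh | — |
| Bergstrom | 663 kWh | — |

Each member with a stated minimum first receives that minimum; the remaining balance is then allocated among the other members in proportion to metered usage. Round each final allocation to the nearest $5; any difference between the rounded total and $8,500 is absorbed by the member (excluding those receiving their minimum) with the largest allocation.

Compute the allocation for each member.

Fund the minimums — Halvorsen $350. Residual $8,150.
Residual split over remaining metered usage 9,237: Quinlan 3,861.92 → $3,860; Kowalski 3,703.10 → $3,705; Bergstrom 584.98 → $585.

Halvorsen: $350; Quinlan: $3,860; Kowalski: $3,705; Bergstrom: $585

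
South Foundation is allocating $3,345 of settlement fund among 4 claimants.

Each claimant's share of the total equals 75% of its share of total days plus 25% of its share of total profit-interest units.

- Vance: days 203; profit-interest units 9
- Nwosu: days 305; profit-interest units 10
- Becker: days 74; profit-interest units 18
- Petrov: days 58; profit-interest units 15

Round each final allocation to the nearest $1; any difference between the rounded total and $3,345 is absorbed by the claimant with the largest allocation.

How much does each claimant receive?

Totals — days 640, profit-interest units 52.
Blended shares (75% days + 25% profit-interest units): Vance 0.2812; Nwosu 0.4055; Becker 0.1733; Petrov 0.1401.
Raw shares: Vance 940.48; Nwosu 1,356.39; Becker 579.55; Petrov 468.58.
After rounding ($1): Vance $940; Nwosu $1,356; Becker $580; Petrov $469. Sum = $3,345.
No rounding difference to absorb.

Vance: $940 · Nwosu: $1,356 · Becker: $580 · Petrov: $469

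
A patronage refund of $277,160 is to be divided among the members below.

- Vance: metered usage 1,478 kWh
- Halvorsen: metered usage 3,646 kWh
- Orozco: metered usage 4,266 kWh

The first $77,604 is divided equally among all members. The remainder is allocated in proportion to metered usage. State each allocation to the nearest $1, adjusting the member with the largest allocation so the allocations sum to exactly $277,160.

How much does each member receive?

Equal tier: $77,604 ÷ 3 = $25,868 apiece.
Remainder $199,556 by metered usage (total 9,390): Vance 31,410.41 → $31,410; Halvorsen 77,484.68 → $77,485; Orozco 90,660.90 → $90,661.
Totals: Vance $25,868 + $31,410 = $57,278; Halvorsen $25,868 + $77,485 = $103,353; Orozco $25,868 + $90,661 = $116,529.

Vance: $57,278 | Halvorsen: $103,353 | Orozco: $116,529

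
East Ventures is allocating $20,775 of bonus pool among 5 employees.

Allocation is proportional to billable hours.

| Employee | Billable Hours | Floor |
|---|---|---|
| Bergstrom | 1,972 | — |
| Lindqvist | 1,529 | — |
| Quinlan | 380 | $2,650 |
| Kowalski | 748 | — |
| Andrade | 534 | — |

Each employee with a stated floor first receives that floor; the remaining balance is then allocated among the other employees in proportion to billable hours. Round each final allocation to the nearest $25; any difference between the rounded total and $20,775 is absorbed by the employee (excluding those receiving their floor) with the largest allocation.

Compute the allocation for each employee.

Guaranteed amounts: Quinlan $2,650. Balance $18,125.
Balance split over remaining billable hours 4,783: Bergstrom 7,472.82 → $7,475; Lindqvist 5,794.09 → $5,800; Kowalski 2,834.52 → $2,825; Andrade 2,023.57 → $2,025.

Bergstrom: $7,475 · Lindqvist: $5,800 · Quinlan: $2,650 · Kowalski: $2,825 · Andrade: $2,025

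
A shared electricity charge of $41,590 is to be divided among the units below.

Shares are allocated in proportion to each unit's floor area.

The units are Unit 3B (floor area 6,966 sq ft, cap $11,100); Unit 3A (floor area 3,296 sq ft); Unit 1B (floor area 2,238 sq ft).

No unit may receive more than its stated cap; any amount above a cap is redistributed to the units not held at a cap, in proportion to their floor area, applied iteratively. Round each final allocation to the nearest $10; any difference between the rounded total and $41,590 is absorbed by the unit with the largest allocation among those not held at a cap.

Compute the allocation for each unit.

Total floor area = 12,500.
Pro-rata shares before constraints: Unit 3B 23,177.28; Unit 3A 10,966.45; Unit 1B 7,446.27.
Cap binds for Unit 3B ($11,100); remaining pool $30,490 reallocated over remaining floor area 5,534.
Remaining shares: Unit 3A 18,159.57 → $18,160; Unit 1B 12,330.43 → $12,330.

Unit 3B: $11,100; Unit 3A: $18,160; Unit 1B: $12,330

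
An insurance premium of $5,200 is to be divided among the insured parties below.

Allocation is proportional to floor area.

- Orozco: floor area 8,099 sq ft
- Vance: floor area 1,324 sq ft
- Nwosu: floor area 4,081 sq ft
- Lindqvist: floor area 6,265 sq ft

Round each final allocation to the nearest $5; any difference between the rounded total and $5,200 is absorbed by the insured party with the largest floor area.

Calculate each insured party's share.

Sum of floor area: 19,769.
Proportional shares: Orozco 8,099/19,769 × $5,200 = 2,130.35; Vance 1,324/19,769 × $5,200 = 348.26; Nwosu 4,081/19,769 × $5,200 = 1,073.46; Lindqvist 6,265/19,769 × $5,200 = 1,647.93.
Rounded to nearest $5: Orozco $2,130; Vance $350; Nwosu $1,075; Lindqvist $1,650. Sum = $5,205.
Difference $5,200 − $5,205 = −$5 applied to largest floor area (Orozco): Orozco becomes $2,125.

Orozco: $2,125 · Vance: $350 · Nwosu: $1,075 · Lindqvist: $1,650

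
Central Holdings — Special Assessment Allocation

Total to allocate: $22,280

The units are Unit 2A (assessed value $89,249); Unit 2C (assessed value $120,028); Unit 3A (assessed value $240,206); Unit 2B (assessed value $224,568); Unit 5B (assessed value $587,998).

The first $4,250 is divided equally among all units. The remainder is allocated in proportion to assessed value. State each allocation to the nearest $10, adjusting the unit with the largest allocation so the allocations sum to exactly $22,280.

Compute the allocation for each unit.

$4,250 shared equally gives $850 per unit.
Remainder $18,030 by assessed value (total 1,262,049): Unit 2A 1,275.04 → $1,280; Unit 2C 1,714.76 → $1,710; Unit 3A 3,431.65 → $3,430; Unit 2B 3,208.24 → $3,210; Unit 5B 8,400.31 → $8,400.
Totals: Unit 2A $850 + $1,280 = $2,130; Unit 2C $850 + $1,710 = $2,560; Unit 3A $850 + $3,430 = $4,280; Unit 2B $850 + $3,210 = $4,060; Unit 5B $850 + $8,400 = $9,250.

Unit 2A: $2,130; Unit 2C: $2,560; Unit 3A: $4,280; Unit 2B: $4,060; Unit 5B: $9,250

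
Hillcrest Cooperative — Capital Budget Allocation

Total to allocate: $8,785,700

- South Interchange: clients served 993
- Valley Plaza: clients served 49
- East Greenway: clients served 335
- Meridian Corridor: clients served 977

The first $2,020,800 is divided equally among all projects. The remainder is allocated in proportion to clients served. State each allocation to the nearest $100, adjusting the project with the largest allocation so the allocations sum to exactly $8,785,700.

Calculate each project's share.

South Interchange: $3,358,900 · Valley Plaza: $646,000 · East Greenway: $1,467,900 · Meridian Corridor: $3,312,900

$2,020,800 shared equally gives $505,200 per project.
Remainder $6,764,900 by clients served (total 2,354): South Interchange 2,853,672.77 → $2,853,700; Valley Plaza 140,815.68 → $140,800; East Greenway 962,719.41 → $962,700; Meridian Corridor 2,807,692.14 → $2,807,700.
Totals: South Interchange $505,200 + $2,853,700 = $3,358,900; Valley Plaza $505,200 + $140,800 = $646,000; East Greenway $505,200 + $962,700 = $1,467,900; Meridian Corridor $505,200 + $2,807,700 = $3,312,900.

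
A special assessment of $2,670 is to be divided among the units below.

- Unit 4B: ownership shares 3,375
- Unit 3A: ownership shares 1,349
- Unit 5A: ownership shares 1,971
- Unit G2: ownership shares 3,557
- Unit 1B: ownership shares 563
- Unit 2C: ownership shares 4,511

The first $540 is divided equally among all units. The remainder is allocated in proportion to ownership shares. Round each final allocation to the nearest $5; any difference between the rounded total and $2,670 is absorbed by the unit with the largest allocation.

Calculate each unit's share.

Unit 4B: $560 · Unit 3A: $275 · Unit 5A: $365 · Unit G2: $585 · Unit 1B: $170 · Unit 2C: $715

Equal tier: $540 ÷ 6 = $90 apiece.
Remainder $2,130 by ownership shares (total 15,326): Unit 4B 469.06 → $470; Unit 3A 187.48 → $185; Unit 5A 273.93 → $275; Unit G2 494.35 → $495; Unit 1B 78.25 → $80; Unit 2C 626.94 → $625.
Totals: Unit 4B $90 + $470 = $560; Unit 3A $90 + $185 = $275; Unit 5A $90 + $275 = $365; Unit G2 $90 + $495 = $585; Unit 1B $90 + $80 = $170; Unit 2C $90 + $625 = $715.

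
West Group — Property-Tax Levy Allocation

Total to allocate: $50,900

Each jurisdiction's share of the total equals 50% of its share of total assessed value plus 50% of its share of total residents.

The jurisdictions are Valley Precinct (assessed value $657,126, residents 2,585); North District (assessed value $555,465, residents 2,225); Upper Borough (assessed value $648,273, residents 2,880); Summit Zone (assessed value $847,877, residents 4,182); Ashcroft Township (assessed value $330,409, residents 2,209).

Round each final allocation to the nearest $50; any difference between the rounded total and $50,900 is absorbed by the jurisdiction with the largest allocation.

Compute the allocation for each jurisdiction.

Valley Precinct: $10,150 · North District: $8,650 · Upper Borough: $10,650 · Summit Zone: $14,700 · Ashcroft Township: $6,750

Totals — assessed value 3,039,150, residents 14,081.
Combined weights (50% assessed value + 50% residents): Valley Precinct 0.1999; North District 0.1704; Upper Borough 0.2089; Summit Zone 0.2880; Ashcroft Township 0.1328.
Proportional shares: Valley Precinct 10,174.94; North District 8,672.96; Upper Borough 10,633.98; Summit Zone 14,658.71; Ashcroft Township 6,759.41.
Rounded to nearest $50: Valley Precinct $10,150; North District $8,650; Upper Borough $10,650; Summit Zone $14,650; Ashcroft Township $6,750. Sum = $50,850.
Difference $50,900 − $50,850 = +$50 applied to largest allocation (Summit Zone): Summit Zone becomes $14,700.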